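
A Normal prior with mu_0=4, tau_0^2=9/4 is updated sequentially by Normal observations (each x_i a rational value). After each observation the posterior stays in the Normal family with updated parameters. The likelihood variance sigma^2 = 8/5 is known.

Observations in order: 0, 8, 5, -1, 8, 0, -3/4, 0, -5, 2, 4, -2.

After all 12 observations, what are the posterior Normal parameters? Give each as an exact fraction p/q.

obs 1: x=0 → posterior Normal(128/77, 72/77)
obs 2: x=8 → posterior Normal(4, 36/61)
obs 3: x=5 → posterior Normal(713/167, 72/167)
obs 4: x=-1 → posterior Normal(167/53, 18/53)
obs 5: x=8 → posterior Normal(4, 72/257)
obs 6: x=0 → posterior Normal(514/151, 36/151)
obs 7: x=-3/4 → posterior Normal(3977/1388, 72/347)
obs 8: x=0 → posterior Normal(3977/1568, 9/49)
obs 9: x=-5 → posterior Normal(3077/1748, 72/437)
obs 10: x=2 → posterior Normal(3437/1928, 36/241)
obs 11: x=4 → posterior Normal(4157/2108, 72/527)
obs 12: x=-2 → posterior Normal(3797/2288, 18/143)

mu_0=3797/2288, tau_0^2=18/143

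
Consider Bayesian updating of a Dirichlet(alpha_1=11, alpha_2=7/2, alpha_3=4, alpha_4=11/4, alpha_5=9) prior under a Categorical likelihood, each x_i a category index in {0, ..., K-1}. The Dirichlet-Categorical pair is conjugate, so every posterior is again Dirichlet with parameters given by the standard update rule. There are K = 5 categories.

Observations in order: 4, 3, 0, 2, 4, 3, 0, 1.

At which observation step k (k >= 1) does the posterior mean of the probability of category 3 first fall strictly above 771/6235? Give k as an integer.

obs 1: x=4 → posterior Dirichlet(11, 7/2, 4, 11/4, 10)
obs 2: x=3 → posterior Dirichlet(11, 7/2, 4, 15/4, 10)
obs 3: x=0 → posterior Dirichlet(12, 7/2, 4, 15/4, 10)
obs 4: x=2 → posterior Dirichlet(12, 7/2, 5, 15/4, 10)
obs 5: x=4 → posterior Dirichlet(12, 7/2, 5, 15/4, 11)
obs 6: x=3 → posterior Dirichlet(12, 7/2, 5, 19/4, 11)
obs 7: x=0 → posterior Dirichlet(13, 7/2, 5, 19/4, 11)
obs 8: x=1 → posterior Dirichlet(13, 9/2, 5, 19/4, 11)

k = 6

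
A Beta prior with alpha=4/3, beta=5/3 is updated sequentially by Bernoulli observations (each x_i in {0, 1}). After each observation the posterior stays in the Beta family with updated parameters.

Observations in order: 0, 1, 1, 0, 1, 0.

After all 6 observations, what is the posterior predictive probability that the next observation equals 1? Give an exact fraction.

13/27

obs 1: x=0 → posterior Beta(4/3, 8/3)
obs 2: x=1 → posterior Beta(7/3, 8/3)
obs 3: x=1 → posterior Beta(10/3, 8/3)
obs 4: x=0 → posterior Beta(10/3, 11/3)
obs 5: x=1 → posterior Beta(13/3, 11/3)
obs 6: x=0 → posterior Beta(13/3, 14/3)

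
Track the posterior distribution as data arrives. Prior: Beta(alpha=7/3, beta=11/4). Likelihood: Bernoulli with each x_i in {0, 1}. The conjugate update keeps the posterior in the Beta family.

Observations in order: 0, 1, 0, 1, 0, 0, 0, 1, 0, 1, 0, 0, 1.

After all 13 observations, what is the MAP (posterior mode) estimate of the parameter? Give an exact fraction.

76/193

obs 1: x=0 → posterior Beta(7/3, 15/4)
obs 2: x=1 → posterior Beta(10/3, 15/4)
obs 3: x=0 → posterior Beta(10/3, 19/4)
obs 4: x=1 → posterior Beta(13/3, 19/4)
obs 5: x=0 → posterior Beta(13/3, 23/4)
obs 6: x=0 → posterior Beta(13/3, 27/4)
obs 7: x=0 → posterior Beta(13/3, 31/4)
obs 8: x=1 → posterior Beta(16/3, 31/4)
obs 9: x=0 → posterior Beta(16/3, 35/4)
obs 10: x=1 → posterior Beta(19/3, 35/4)
obs 11: x=0 → posterior Beta(19/3, 39/4)
obs 12: x=0 → posterior Beta(19/3, 43/4)
obs 13: x=1 → posterior Beta(22/3, 43/4)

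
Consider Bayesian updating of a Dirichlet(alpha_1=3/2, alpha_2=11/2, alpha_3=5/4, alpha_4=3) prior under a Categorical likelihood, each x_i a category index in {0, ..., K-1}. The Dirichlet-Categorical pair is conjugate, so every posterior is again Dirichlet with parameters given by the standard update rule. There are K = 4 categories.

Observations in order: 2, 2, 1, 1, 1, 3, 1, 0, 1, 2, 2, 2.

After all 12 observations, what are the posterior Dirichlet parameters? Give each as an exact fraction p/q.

obs 1: x=2 → posterior Dirichlet(3/2, 11/2, 9/4, 3)
obs 2: x=2 → posterior Dirichlet(3/2, 11/2, 13/4, 3)
obs 3: x=1 → posterior Dirichlet(3/2, 13/2, 13/4, 3)
obs 4: x=1 → posterior Dirichlet(3/2, 15/2, 13/4, 3)
obs 5: x=1 → posterior Dirichlet(3/2, 17/2, 13/4, 3)
obs 6: x=3 → posterior Dirichlet(3/2, 17/2, 13/4, 4)
obs 7: x=1 → posterior Dirichlet(3/2, 19/2, 13/4, 4)
obs 8: x=0 → posterior Dirichlet(5/2, 19/2, 13/4, 4)
obs 9: x=1 → posterior Dirichlet(5/2, 21/2, 13/4, 4)
obs 10: x=2 → posterior Dirichlet(5/2, 21/2, 17/4, 4)
obs 11: x=2 → posterior Dirichlet(5/2, 21/2, 21/4, 4)
obs 12: x=2 → posterior Dirichlet(5/2, 21/2, 25/4, 4)

alpha_1=5/2, alpha_2=21/2, alpha_3=25/4, alpha_4=4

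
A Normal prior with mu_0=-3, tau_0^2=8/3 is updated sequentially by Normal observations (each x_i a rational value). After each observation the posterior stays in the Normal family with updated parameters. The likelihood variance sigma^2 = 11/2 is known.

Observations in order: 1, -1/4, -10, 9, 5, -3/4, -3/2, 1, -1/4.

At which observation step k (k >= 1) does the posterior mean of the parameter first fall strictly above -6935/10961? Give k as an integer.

k = 5

obs 1: x=1 → posterior Normal(-83/49, 88/49)
obs 2: x=-1/4 → posterior Normal(-87/65, 88/65)
obs 3: x=-10 → posterior Normal(-247/81, 88/81)
obs 4: x=9 → posterior Normal(-103/97, 88/97)
obs 5: x=5 → posterior Normal(-23/113, 88/113)
obs 6: x=-3/4 → posterior Normal(-35/129, 88/129)
obs 7: x=-3/2 → posterior Normal(-59/145, 88/145)
obs 8: x=1 → posterior Normal(-43/161, 88/161)
obs 9: x=-1/4 → posterior Normal(-47/177, 88/177)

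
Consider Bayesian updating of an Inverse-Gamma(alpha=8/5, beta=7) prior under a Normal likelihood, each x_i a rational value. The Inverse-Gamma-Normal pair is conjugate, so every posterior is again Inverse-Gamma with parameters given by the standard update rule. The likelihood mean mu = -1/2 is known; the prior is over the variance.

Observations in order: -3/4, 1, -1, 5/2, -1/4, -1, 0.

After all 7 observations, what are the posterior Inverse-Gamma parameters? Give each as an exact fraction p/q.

obs 1: x=-3/4 → posterior Inverse-Gamma(21/10, 225/32)
obs 2: x=1 → posterior Inverse-Gamma(13/5, 261/32)
obs 3: x=-1 → posterior Inverse-Gamma(31/10, 265/32)
obs 4: x=5/2 → posterior Inverse-Gamma(18/5, 409/32)
obs 5: x=-1/4 → posterior Inverse-Gamma(41/10, 205/16)
obs 6: x=-1 → posterior Inverse-Gamma(23/5, 207/16)
obs 7: x=0 → posterior Inverse-Gamma(51/10, 209/16)

alpha=51/10, beta=209/16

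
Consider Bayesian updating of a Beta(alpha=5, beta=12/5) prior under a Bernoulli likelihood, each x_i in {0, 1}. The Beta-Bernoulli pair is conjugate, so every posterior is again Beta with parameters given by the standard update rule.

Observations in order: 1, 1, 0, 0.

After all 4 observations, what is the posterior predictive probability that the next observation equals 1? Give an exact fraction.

obs 1: x=1 → posterior Beta(6, 12/5)
obs 2: x=1 → posterior Beta(7, 12/5)
obs 3: x=0 → posterior Beta(7, 17/5)
obs 4: x=0 → posterior Beta(7, 22/5)

35/57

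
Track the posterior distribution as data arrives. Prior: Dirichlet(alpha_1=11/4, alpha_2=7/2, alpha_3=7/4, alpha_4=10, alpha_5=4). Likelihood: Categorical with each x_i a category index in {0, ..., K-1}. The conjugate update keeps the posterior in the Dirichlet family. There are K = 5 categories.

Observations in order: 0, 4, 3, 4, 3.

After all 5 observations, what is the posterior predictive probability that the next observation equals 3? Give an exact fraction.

4/9

obs 1: x=0 → posterior Dirichlet(15/4, 7/2, 7/4, 10, 4)
obs 2: x=4 → posterior Dirichlet(15/4, 7/2, 7/4, 10, 5)
obs 3: x=3 → posterior Dirichlet(15/4, 7/2, 7/4, 11, 5)
obs 4: x=4 → posterior Dirichlet(15/4, 7/2, 7/4, 11, 6)
obs 5: x=3 → posterior Dirichlet(15/4, 7/2, 7/4, 12, 6)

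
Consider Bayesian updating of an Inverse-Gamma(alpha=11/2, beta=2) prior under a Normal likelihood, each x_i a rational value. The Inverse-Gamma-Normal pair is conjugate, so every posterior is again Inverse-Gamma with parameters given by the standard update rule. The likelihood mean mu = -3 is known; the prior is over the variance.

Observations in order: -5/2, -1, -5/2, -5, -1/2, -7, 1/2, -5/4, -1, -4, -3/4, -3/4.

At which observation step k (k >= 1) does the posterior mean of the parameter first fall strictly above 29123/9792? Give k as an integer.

k = 9

obs 1: x=-5/2 → posterior Inverse-Gamma(6, 17/8)
obs 2: x=-1 → posterior Inverse-Gamma(13/2, 33/8)
obs 3: x=-5/2 → posterior Inverse-Gamma(7, 17/4)
obs 4: x=-5 → posterior Inverse-Gamma(15/2, 25/4)
obs 5: x=-1/2 → posterior Inverse-Gamma(8, 75/8)
obs 6: x=-7 → posterior Inverse-Gamma(17/2, 139/8)
obs 7: x=1/2 → posterior Inverse-Gamma(9, 47/2)
obs 8: x=-5/4 → posterior Inverse-Gamma(19/2, 801/32)
obs 9: x=-1 → posterior Inverse-Gamma(10, 865/32)
obs 10: x=-4 → posterior Inverse-Gamma(21/2, 881/32)
obs 11: x=-3/4 → posterior Inverse-Gamma(11, 481/16)
obs 12: x=-3/4 → posterior Inverse-Gamma(23/2, 1043/32)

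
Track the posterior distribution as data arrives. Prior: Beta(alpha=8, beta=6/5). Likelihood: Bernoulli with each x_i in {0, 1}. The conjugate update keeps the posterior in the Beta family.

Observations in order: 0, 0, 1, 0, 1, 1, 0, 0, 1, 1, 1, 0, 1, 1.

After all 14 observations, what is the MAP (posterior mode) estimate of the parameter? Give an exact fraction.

obs 1: x=0 → posterior Beta(8, 11/5)
obs 2: x=0 → posterior Beta(8, 16/5)
obs 3: x=1 → posterior Beta(9, 16/5)
obs 4: x=0 → posterior Beta(9, 21/5)
obs 5: x=1 → posterior Beta(10, 21/5)
obs 6: x=1 → posterior Beta(11, 21/5)
obs 7: x=0 → posterior Beta(11, 26/5)
obs 8: x=0 → posterior Beta(11, 31/5)
obs 9: x=1 → posterior Beta(12, 31/5)
obs 10: x=1 → posterior Beta(13, 31/5)
obs 11: x=1 → posterior Beta(14, 31/5)
obs 12: x=0 → posterior Beta(14, 36/5)
obs 13: x=1 → posterior Beta(15, 36/5)
obs 14: x=1 → posterior Beta(16, 36/5)

75/106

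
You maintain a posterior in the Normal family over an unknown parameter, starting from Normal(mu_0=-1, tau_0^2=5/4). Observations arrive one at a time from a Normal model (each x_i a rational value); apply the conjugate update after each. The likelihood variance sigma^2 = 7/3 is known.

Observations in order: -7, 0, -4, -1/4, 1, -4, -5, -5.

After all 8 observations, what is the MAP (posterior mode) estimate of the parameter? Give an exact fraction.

-1567/592

obs 1: x=-7 → posterior Normal(-133/43, 35/43)
obs 2: x=0 → posterior Normal(-133/58, 35/58)
obs 3: x=-4 → posterior Normal(-193/73, 35/73)
obs 4: x=-1/4 → posterior Normal(-787/352, 35/88)
obs 5: x=1 → posterior Normal(-727/412, 35/103)
obs 6: x=-4 → posterior Normal(-967/472, 35/118)
obs 7: x=-5 → posterior Normal(-181/76, 5/19)
obs 8: x=-5 → posterior Normal(-1567/592, 35/148)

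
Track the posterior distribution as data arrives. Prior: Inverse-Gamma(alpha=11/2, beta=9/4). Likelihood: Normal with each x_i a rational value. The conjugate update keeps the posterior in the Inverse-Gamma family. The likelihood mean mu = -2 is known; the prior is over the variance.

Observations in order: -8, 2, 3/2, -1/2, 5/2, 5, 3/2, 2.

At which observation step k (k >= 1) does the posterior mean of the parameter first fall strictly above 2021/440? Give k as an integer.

k = 2

obs 1: x=-8 → posterior Inverse-Gamma(6, 81/4)
obs 2: x=2 → posterior Inverse-Gamma(13/2, 113/4)
obs 3: x=3/2 → posterior Inverse-Gamma(7, 275/8)
obs 4: x=-1/2 → posterior Inverse-Gamma(15/2, 71/2)
obs 5: x=5/2 → posterior Inverse-Gamma(8, 365/8)
obs 6: x=5 → posterior Inverse-Gamma(17/2, 561/8)
obs 7: x=3/2 → posterior Inverse-Gamma(9, 305/4)
obs 8: x=2 → posterior Inverse-Gamma(19/2, 337/4)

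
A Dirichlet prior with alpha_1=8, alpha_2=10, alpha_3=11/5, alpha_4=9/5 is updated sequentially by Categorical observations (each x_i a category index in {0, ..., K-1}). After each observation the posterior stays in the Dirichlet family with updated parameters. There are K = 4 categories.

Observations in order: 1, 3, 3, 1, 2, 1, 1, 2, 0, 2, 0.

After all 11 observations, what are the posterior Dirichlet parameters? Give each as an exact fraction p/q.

alpha_1=10, alpha_2=14, alpha_3=26/5, alpha_4=19/5

obs 1: x=1 → posterior Dirichlet(8, 11, 11/5, 9/5)
obs 2: x=3 → posterior Dirichlet(8, 11, 11/5, 14/5)
obs 3: x=3 → posterior Dirichlet(8, 11, 11/5, 19/5)
obs 4: x=1 → posterior Dirichlet(8, 12, 11/5, 19/5)
obs 5: x=2 → posterior Dirichlet(8, 12, 16/5, 19/5)
obs 6: x=1 → posterior Dirichlet(8, 13, 16/5, 19/5)
obs 7: x=1 → posterior Dirichlet(8, 14, 16/5, 19/5)
obs 8: x=2 → posterior Dirichlet(8, 14, 21/5, 19/5)
obs 9: x=0 → posterior Dirichlet(9, 14, 21/5, 19/5)
obs 10: x=2 → posterior Dirichlet(9, 14, 26/5, 19/5)
obs 11: x=0 → posterior Dirichlet(10, 14, 26/5, 19/5)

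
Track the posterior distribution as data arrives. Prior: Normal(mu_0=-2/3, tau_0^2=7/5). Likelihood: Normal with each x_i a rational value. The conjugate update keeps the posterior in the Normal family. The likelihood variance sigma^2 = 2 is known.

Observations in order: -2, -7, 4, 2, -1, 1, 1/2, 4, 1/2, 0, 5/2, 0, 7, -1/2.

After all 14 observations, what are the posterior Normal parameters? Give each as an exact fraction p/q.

obs 1: x=-2 → posterior Normal(-62/51, 14/17)
obs 2: x=-7 → posterior Normal(-209/72, 7/12)
obs 3: x=4 → posterior Normal(-125/93, 14/31)
obs 4: x=2 → posterior Normal(-83/114, 7/19)
obs 5: x=-1 → posterior Normal(-104/135, 14/45)
obs 6: x=1 → posterior Normal(-83/156, 7/26)
obs 7: x=1/2 → posterior Normal(-145/354, 14/59)
obs 8: x=4 → posterior Normal(23/396, 7/33)
obs 9: x=1/2 → posterior Normal(22/219, 14/73)
obs 10: x=0 → posterior Normal(11/120, 7/40)
obs 11: x=5/2 → posterior Normal(149/522, 14/87)
obs 12: x=0 → posterior Normal(149/564, 7/47)
obs 13: x=7 → posterior Normal(443/606, 14/101)
obs 14: x=-1/2 → posterior Normal(211/324, 7/54)

mu_0=211/324, tau_0^2=7/54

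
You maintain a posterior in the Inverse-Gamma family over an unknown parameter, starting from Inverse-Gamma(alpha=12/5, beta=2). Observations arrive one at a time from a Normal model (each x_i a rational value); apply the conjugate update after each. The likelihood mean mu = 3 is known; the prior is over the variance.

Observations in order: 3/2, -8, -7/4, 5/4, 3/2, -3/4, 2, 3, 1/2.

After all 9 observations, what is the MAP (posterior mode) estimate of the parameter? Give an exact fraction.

14115/1264

obs 1: x=3/2 → posterior Inverse-Gamma(29/10, 25/8)
obs 2: x=-8 → posterior Inverse-Gamma(17/5, 509/8)
obs 3: x=-7/4 → posterior Inverse-Gamma(39/10, 2397/32)
obs 4: x=5/4 → posterior Inverse-Gamma(22/5, 1223/16)
obs 5: x=3/2 → posterior Inverse-Gamma(49/10, 1241/16)
obs 6: x=-3/4 → posterior Inverse-Gamma(27/5, 2707/32)
obs 7: x=2 → posterior Inverse-Gamma(59/10, 2723/32)
obs 8: x=3 → posterior Inverse-Gamma(32/5, 2723/32)
obs 9: x=1/2 → posterior Inverse-Gamma(69/10, 2823/32)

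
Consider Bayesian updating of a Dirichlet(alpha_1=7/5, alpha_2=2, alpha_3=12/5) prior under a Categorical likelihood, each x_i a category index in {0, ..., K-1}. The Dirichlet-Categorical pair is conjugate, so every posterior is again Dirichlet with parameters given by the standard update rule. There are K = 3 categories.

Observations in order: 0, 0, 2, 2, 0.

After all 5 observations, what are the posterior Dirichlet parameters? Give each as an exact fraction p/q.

alpha_1=22/5, alpha_2=2, alpha_3=22/5

obs 1: x=0 → posterior Dirichlet(12/5, 2, 12/5)
obs 2: x=0 → posterior Dirichlet(17/5, 2, 12/5)
obs 3: x=2 → posterior Dirichlet(17/5, 2, 17/5)
obs 4: x=2 → posterior Dirichlet(17/5, 2, 22/5)
obs 5: x=0 → posterior Dirichlet(22/5, 2, 22/5)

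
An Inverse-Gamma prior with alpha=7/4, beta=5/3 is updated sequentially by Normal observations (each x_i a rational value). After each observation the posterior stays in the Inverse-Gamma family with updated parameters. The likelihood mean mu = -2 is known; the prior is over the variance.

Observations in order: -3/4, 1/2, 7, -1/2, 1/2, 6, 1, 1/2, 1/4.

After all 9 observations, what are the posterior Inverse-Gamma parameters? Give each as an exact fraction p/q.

obs 1: x=-3/4 → posterior Inverse-Gamma(9/4, 235/96)
obs 2: x=1/2 → posterior Inverse-Gamma(11/4, 535/96)
obs 3: x=7 → posterior Inverse-Gamma(13/4, 4423/96)
obs 4: x=-1/2 → posterior Inverse-Gamma(15/4, 4531/96)
obs 5: x=1/2 → posterior Inverse-Gamma(17/4, 4831/96)
obs 6: x=6 → posterior Inverse-Gamma(19/4, 7903/96)
obs 7: x=1 → posterior Inverse-Gamma(21/4, 8335/96)
obs 8: x=1/2 → posterior Inverse-Gamma(23/4, 8635/96)
obs 9: x=1/4 → posterior Inverse-Gamma(25/4, 4439/48)

alpha=25/4, beta=4439/48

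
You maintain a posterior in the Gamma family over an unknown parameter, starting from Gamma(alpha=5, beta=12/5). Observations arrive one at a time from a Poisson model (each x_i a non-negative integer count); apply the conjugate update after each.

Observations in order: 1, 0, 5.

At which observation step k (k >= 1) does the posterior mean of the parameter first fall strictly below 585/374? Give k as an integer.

k = 2

obs 1: x=1 → posterior Gamma(6, 17/5)
obs 2: x=0 → posterior Gamma(6, 22/5)
obs 3: x=5 → posterior Gamma(11, 27/5)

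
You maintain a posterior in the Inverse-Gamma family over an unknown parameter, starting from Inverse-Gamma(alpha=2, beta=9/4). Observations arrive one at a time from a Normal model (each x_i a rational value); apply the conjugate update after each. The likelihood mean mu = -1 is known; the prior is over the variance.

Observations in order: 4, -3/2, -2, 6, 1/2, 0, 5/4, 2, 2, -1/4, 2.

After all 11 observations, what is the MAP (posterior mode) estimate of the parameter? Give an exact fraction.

obs 1: x=4 → posterior Inverse-Gamma(5/2, 59/4)
obs 2: x=-3/2 → posterior Inverse-Gamma(3, 119/8)
obs 3: x=-2 → posterior Inverse-Gamma(7/2, 123/8)
obs 4: x=6 → posterior Inverse-Gamma(4, 319/8)
obs 5: x=1/2 → posterior Inverse-Gamma(9/2, 41)
obs 6: x=0 → posterior Inverse-Gamma(5, 83/2)
obs 7: x=5/4 → posterior Inverse-Gamma(11/2, 1409/32)
obs 8: x=2 → posterior Inverse-Gamma(6, 1553/32)
obs 9: x=2 → posterior Inverse-Gamma(13/2, 1697/32)
obs 10: x=-1/4 → posterior Inverse-Gamma(7, 853/16)
obs 11: x=2 → posterior Inverse-Gamma(15/2, 925/16)

925/136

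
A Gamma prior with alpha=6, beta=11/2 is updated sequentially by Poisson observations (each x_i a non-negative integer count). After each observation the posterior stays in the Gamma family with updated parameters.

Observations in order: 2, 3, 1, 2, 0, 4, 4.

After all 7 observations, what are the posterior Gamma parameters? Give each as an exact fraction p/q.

obs 1: x=2 → posterior Gamma(8, 13/2)
obs 2: x=3 → posterior Gamma(11, 15/2)
obs 3: x=1 → posterior Gamma(12, 17/2)
obs 4: x=2 → posterior Gamma(14, 19/2)
obs 5: x=0 → posterior Gamma(14, 21/2)
obs 6: x=4 → posterior Gamma(18, 23/2)
obs 7: x=4 → posterior Gamma(22, 25/2)

alpha=22, beta=25/2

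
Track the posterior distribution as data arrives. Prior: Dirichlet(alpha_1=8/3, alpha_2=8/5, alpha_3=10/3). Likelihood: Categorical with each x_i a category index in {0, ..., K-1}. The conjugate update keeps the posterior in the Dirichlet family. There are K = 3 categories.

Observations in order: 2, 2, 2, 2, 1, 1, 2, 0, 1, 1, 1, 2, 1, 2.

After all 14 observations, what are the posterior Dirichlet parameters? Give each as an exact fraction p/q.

alpha_1=11/3, alpha_2=38/5, alpha_3=31/3

obs 1: x=2 → posterior Dirichlet(8/3, 8/5, 13/3)
obs 2: x=2 → posterior Dirichlet(8/3, 8/5, 16/3)
obs 3: x=2 → posterior Dirichlet(8/3, 8/5, 19/3)
obs 4: x=2 → posterior Dirichlet(8/3, 8/5, 22/3)
obs 5: x=1 → posterior Dirichlet(8/3, 13/5, 22/3)
obs 6: x=1 → posterior Dirichlet(8/3, 18/5, 22/3)
obs 7: x=2 → posterior Dirichlet(8/3, 18/5, 25/3)
obs 8: x=0 → posterior Dirichlet(11/3, 18/5, 25/3)
obs 9: x=1 → posterior Dirichlet(11/3, 23/5, 25/3)
obs 10: x=1 → posterior Dirichlet(11/3, 28/5, 25/3)
obs 11: x=1 → posterior Dirichlet(11/3, 33/5, 25/3)
obs 12: x=2 → posterior Dirichlet(11/3, 33/5, 28/3)
obs 13: x=1 → posterior Dirichlet(11/3, 38/5, 28/3)
obs 14: x=2 → posterior Dirichlet(11/3, 38/5, 31/3)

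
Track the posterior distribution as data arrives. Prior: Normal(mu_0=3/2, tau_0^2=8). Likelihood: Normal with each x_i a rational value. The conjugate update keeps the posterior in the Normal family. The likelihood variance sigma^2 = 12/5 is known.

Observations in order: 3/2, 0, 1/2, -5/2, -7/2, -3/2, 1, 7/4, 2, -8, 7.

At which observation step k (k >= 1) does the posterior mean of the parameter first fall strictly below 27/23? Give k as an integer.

obs 1: x=3/2 → posterior Normal(3/2, 24/13)
obs 2: x=0 → posterior Normal(39/46, 24/23)
obs 3: x=1/2 → posterior Normal(49/66, 8/11)
obs 4: x=-5/2 → posterior Normal(-1/86, 24/43)
obs 5: x=-7/2 → posterior Normal(-71/106, 24/53)
obs 6: x=-3/2 → posterior Normal(-101/126, 8/21)
obs 7: x=1 → posterior Normal(-81/146, 24/73)
obs 8: x=7/4 → posterior Normal(-23/83, 24/83)
obs 9: x=2 → posterior Normal(-1/31, 8/31)
obs 10: x=-8 → posterior Normal(-83/103, 24/103)
obs 11: x=7 → posterior Normal(-13/113, 24/113)

k = 2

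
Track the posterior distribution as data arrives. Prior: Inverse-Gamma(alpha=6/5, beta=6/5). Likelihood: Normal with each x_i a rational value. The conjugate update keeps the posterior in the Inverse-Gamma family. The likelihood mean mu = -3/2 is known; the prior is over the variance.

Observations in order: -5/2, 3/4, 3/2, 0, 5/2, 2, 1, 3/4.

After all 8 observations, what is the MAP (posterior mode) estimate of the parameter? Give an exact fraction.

obs 1: x=-5/2 → posterior Inverse-Gamma(17/10, 17/10)
obs 2: x=3/4 → posterior Inverse-Gamma(11/5, 677/160)
obs 3: x=3/2 → posterior Inverse-Gamma(27/10, 1397/160)
obs 4: x=0 → posterior Inverse-Gamma(16/5, 1577/160)
obs 5: x=5/2 → posterior Inverse-Gamma(37/10, 2857/160)
obs 6: x=2 → posterior Inverse-Gamma(21/5, 3837/160)
obs 7: x=1 → posterior Inverse-Gamma(47/10, 4337/160)
obs 8: x=3/4 → posterior Inverse-Gamma(26/5, 2371/80)

2371/496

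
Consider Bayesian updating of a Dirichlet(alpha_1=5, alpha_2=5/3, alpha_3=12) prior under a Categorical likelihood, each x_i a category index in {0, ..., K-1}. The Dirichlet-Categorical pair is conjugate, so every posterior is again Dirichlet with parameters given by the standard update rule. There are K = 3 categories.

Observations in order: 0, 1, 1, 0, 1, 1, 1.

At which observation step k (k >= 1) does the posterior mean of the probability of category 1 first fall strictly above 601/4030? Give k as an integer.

k = 3

obs 1: x=0 → posterior Dirichlet(6, 5/3, 12)
obs 2: x=1 → posterior Dirichlet(6, 8/3, 12)
obs 3: x=1 → posterior Dirichlet(6, 11/3, 12)
obs 4: x=0 → posterior Dirichlet(7, 11/3, 12)
obs 5: x=1 → posterior Dirichlet(7, 14/3, 12)
obs 6: x=1 → posterior Dirichlet(7, 17/3, 12)
obs 7: x=1 → posterior Dirichlet(7, 20/3, 12)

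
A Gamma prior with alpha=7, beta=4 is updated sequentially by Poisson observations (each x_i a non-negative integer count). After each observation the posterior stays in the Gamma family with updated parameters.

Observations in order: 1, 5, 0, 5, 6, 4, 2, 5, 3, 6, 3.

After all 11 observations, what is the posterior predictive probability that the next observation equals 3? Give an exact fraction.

43509401925717220700401427535553011693991720676422119140625/200867255532373784442745261542645325315275374222849104412672

obs 1: x=1 → posterior Gamma(8, 5)
obs 2: x=5 → posterior Gamma(13, 6)
obs 3: x=0 → posterior Gamma(13, 7)
obs 4: x=5 → posterior Gamma(18, 8)
obs 5: x=6 → posterior Gamma(24, 9)
obs 6: x=4 → posterior Gamma(28, 10)
obs 7: x=2 → posterior Gamma(30, 11)
obs 8: x=5 → posterior Gamma(35, 12)
obs 9: x=3 → posterior Gamma(38, 13)
obs 10: x=6 → posterior Gamma(44, 14)
obs 11: x=3 → posterior Gamma(47, 15)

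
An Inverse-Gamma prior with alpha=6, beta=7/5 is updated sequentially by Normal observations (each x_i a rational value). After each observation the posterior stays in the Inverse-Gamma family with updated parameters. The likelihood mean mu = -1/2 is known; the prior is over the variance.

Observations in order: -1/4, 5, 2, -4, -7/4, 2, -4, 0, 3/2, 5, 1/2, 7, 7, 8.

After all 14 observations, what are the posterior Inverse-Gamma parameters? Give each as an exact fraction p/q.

obs 1: x=-1/4 → posterior Inverse-Gamma(13/2, 229/160)
obs 2: x=5 → posterior Inverse-Gamma(7, 2649/160)
obs 3: x=2 → posterior Inverse-Gamma(15/2, 3149/160)
obs 4: x=-4 → posterior Inverse-Gamma(8, 4129/160)
obs 5: x=-7/4 → posterior Inverse-Gamma(17/2, 2127/80)
obs 6: x=2 → posterior Inverse-Gamma(9, 2377/80)
obs 7: x=-4 → posterior Inverse-Gamma(19/2, 2867/80)
obs 8: x=0 → posterior Inverse-Gamma(10, 2877/80)
obs 9: x=3/2 → posterior Inverse-Gamma(21/2, 3037/80)
obs 10: x=5 → posterior Inverse-Gamma(11, 4247/80)
obs 11: x=1/2 → posterior Inverse-Gamma(23/2, 4287/80)
obs 12: x=7 → posterior Inverse-Gamma(12, 6537/80)
obs 13: x=7 → posterior Inverse-Gamma(25/2, 8787/80)
obs 14: x=8 → posterior Inverse-Gamma(13, 11677/80)

alpha=13, beta=11677/80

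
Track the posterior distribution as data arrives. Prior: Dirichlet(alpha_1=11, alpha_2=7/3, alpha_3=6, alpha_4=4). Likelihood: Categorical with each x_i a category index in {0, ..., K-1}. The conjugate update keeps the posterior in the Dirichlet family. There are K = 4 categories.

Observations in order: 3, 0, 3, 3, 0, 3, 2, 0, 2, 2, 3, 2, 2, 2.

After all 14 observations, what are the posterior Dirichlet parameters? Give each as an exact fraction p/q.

alpha_1=14, alpha_2=7/3, alpha_3=12, alpha_4=9

obs 1: x=3 → posterior Dirichlet(11, 7/3, 6, 5)
obs 2: x=0 → posterior Dirichlet(12, 7/3, 6, 5)
obs 3: x=3 → posterior Dirichlet(12, 7/3, 6, 6)
obs 4: x=3 → posterior Dirichlet(12, 7/3, 6, 7)
obs 5: x=0 → posterior Dirichlet(13, 7/3, 6, 7)
obs 6: x=3 → posterior Dirichlet(13, 7/3, 6, 8)
obs 7: x=2 → posterior Dirichlet(13, 7/3, 7, 8)
obs 8: x=0 → posterior Dirichlet(14, 7/3, 7, 8)
obs 9: x=2 → posterior Dirichlet(14, 7/3, 8, 8)
obs 10: x=2 → posterior Dirichlet(14, 7/3, 9, 8)
obs 11: x=3 → posterior Dirichlet(14, 7/3, 9, 9)
obs 12: x=2 → posterior Dirichlet(14, 7/3, 10, 9)
obs 13: x=2 → posterior Dirichlet(14, 7/3, 11, 9)
obs 14: x=2 → posterior Dirichlet(14, 7/3, 12, 9)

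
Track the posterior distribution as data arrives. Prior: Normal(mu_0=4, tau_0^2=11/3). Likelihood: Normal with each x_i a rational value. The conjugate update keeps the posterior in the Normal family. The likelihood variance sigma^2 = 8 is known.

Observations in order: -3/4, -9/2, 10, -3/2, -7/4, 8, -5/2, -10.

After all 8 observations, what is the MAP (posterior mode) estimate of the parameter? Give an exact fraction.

9/16

obs 1: x=-3/4 → posterior Normal(351/140, 88/35)
obs 2: x=-9/2 → posterior Normal(153/184, 44/23)
obs 3: x=10 → posterior Normal(593/228, 88/57)
obs 4: x=-3/2 → posterior Normal(31/16, 22/17)
obs 5: x=-7/4 → posterior Normal(225/158, 88/79)
obs 6: x=8 → posterior Normal(401/180, 44/45)
obs 7: x=-5/2 → posterior Normal(173/101, 88/101)
obs 8: x=-10 → posterior Normal(9/16, 11/14)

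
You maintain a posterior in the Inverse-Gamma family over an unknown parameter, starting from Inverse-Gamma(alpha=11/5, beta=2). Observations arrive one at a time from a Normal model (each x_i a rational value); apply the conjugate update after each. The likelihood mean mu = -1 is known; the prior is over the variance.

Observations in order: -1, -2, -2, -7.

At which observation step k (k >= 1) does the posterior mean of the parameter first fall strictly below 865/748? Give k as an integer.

k = 2

obs 1: x=-1 → posterior Inverse-Gamma(27/10, 2)
obs 2: x=-2 → posterior Inverse-Gamma(16/5, 5/2)
obs 3: x=-2 → posterior Inverse-Gamma(37/10, 3)
obs 4: x=-7 → posterior Inverse-Gamma(21/5, 21)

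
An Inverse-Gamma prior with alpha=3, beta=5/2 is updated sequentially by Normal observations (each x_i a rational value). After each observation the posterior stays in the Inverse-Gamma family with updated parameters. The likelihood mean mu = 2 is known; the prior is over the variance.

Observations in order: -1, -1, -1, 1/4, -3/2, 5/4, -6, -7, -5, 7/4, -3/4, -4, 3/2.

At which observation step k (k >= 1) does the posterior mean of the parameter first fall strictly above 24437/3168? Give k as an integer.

k = 7

obs 1: x=-1 → posterior Inverse-Gamma(7/2, 7)
obs 2: x=-1 → posterior Inverse-Gamma(4, 23/2)
obs 3: x=-1 → posterior Inverse-Gamma(9/2, 16)
obs 4: x=1/4 → posterior Inverse-Gamma(5, 561/32)
obs 5: x=-3/2 → posterior Inverse-Gamma(11/2, 757/32)
obs 6: x=5/4 → posterior Inverse-Gamma(6, 383/16)
obs 7: x=-6 → posterior Inverse-Gamma(13/2, 895/16)
obs 8: x=-7 → posterior Inverse-Gamma(7, 1543/16)
obs 9: x=-5 → posterior Inverse-Gamma(15/2, 1935/16)
obs 10: x=7/4 → posterior Inverse-Gamma(8, 3871/32)
obs 11: x=-3/4 → posterior Inverse-Gamma(17/2, 499/4)
obs 12: x=-4 → posterior Inverse-Gamma(9, 571/4)
obs 13: x=3/2 → posterior Inverse-Gamma(19/2, 1143/8)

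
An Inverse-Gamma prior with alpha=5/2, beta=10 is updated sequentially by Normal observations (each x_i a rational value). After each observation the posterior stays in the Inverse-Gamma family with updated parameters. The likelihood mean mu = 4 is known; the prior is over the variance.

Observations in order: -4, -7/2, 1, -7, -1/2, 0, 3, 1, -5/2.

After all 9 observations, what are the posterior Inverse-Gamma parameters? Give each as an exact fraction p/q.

alpha=7, beta=1435/8

obs 1: x=-4 → posterior Inverse-Gamma(3, 42)
obs 2: x=-7/2 → posterior Inverse-Gamma(7/2, 561/8)
obs 3: x=1 → posterior Inverse-Gamma(4, 597/8)
obs 4: x=-7 → posterior Inverse-Gamma(9/2, 1081/8)
obs 5: x=-1/2 → posterior Inverse-Gamma(5, 581/4)
obs 6: x=0 → posterior Inverse-Gamma(11/2, 613/4)
obs 7: x=3 → posterior Inverse-Gamma(6, 615/4)
obs 8: x=1 → posterior Inverse-Gamma(13/2, 633/4)
obs 9: x=-5/2 → posterior Inverse-Gamma(7, 1435/8)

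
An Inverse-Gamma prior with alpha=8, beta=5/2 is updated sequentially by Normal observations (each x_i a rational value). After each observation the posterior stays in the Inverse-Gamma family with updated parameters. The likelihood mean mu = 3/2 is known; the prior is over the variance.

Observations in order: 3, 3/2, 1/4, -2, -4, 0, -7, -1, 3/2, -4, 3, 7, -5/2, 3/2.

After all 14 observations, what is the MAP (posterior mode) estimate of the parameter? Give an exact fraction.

obs 1: x=3 → posterior Inverse-Gamma(17/2, 29/8)
obs 2: x=3/2 → posterior Inverse-Gamma(9, 29/8)
obs 3: x=1/4 → posterior Inverse-Gamma(19/2, 141/32)
obs 4: x=-2 → posterior Inverse-Gamma(10, 337/32)
obs 5: x=-4 → posterior Inverse-Gamma(21/2, 821/32)
obs 6: x=0 → posterior Inverse-Gamma(11, 857/32)
obs 7: x=-7 → posterior Inverse-Gamma(23/2, 2013/32)
obs 8: x=-1 → posterior Inverse-Gamma(12, 2113/32)
obs 9: x=3/2 → posterior Inverse-Gamma(25/2, 2113/32)
obs 10: x=-4 → posterior Inverse-Gamma(13, 2597/32)
obs 11: x=3 → posterior Inverse-Gamma(27/2, 2633/32)
obs 12: x=7 → posterior Inverse-Gamma(14, 3117/32)
obs 13: x=-5/2 → posterior Inverse-Gamma(29/2, 3373/32)
obs 14: x=3/2 → posterior Inverse-Gamma(15, 3373/32)

3373/512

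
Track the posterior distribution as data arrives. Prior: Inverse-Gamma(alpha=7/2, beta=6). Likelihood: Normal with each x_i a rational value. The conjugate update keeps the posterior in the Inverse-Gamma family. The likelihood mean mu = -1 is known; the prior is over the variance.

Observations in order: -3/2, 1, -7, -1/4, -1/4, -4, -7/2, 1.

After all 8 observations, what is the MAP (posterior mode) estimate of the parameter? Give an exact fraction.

581/136

obs 1: x=-3/2 → posterior Inverse-Gamma(4, 49/8)
obs 2: x=1 → posterior Inverse-Gamma(9/2, 65/8)
obs 3: x=-7 → posterior Inverse-Gamma(5, 209/8)
obs 4: x=-1/4 → posterior Inverse-Gamma(11/2, 845/32)
obs 5: x=-1/4 → posterior Inverse-Gamma(6, 427/16)
obs 6: x=-4 → posterior Inverse-Gamma(13/2, 499/16)
obs 7: x=-7/2 → posterior Inverse-Gamma(7, 549/16)
obs 8: x=1 → posterior Inverse-Gamma(15/2, 581/16)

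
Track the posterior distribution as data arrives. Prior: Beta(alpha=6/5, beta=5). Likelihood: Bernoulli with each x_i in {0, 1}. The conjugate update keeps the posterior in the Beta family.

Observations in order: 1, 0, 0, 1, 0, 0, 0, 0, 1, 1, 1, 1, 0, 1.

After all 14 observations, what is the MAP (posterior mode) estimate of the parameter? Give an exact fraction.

36/91

obs 1: x=1 → posterior Beta(11/5, 5)
obs 2: x=0 → posterior Beta(11/5, 6)
obs 3: x=0 → posterior Beta(11/5, 7)
obs 4: x=1 → posterior Beta(16/5, 7)
obs 5: x=0 → posterior Beta(16/5, 8)
obs 6: x=0 → posterior Beta(16/5, 9)
obs 7: x=0 → posterior Beta(16/5, 10)
obs 8: x=0 → posterior Beta(16/5, 11)
obs 9: x=1 → posterior Beta(21/5, 11)
obs 10: x=1 → posterior Beta(26/5, 11)
obs 11: x=1 → posterior Beta(31/5, 11)
obs 12: x=1 → posterior Beta(36/5, 11)
obs 13: x=0 → posterior Beta(36/5, 12)
obs 14: x=1 → posterior Beta(41/5, 12)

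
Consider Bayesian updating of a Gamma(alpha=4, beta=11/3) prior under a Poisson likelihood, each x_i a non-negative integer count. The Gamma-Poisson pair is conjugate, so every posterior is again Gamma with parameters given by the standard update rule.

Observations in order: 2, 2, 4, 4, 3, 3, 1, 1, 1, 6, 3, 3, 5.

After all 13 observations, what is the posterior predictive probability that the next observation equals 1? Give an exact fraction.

28649083105847239494323730468750000000000000000000000000000000000000000000/139271544806023811491399181515303374259862508405977724283209557841619274477

obs 1: x=2 → posterior Gamma(6, 14/3)
obs 2: x=2 → posterior Gamma(8, 17/3)
obs 3: x=4 → posterior Gamma(12, 20/3)
obs 4: x=4 → posterior Gamma(16, 23/3)
obs 5: x=3 → posterior Gamma(19, 26/3)
obs 6: x=3 → posterior Gamma(22, 29/3)
obs 7: x=1 → posterior Gamma(23, 32/3)
obs 8: x=1 → posterior Gamma(24, 35/3)
obs 9: x=1 → posterior Gamma(25, 38/3)
obs 10: x=6 → posterior Gamma(31, 41/3)
obs 11: x=3 → posterior Gamma(34, 44/3)
obs 12: x=3 → posterior Gamma(37, 47/3)
obs 13: x=5 → posterior Gamma(42, 50/3)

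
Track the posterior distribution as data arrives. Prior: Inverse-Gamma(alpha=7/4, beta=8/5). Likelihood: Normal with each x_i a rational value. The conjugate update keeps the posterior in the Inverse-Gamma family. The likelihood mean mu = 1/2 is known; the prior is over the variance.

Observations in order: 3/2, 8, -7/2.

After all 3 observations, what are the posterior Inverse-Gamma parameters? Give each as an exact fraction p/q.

alpha=13/4, beta=1529/40

obs 1: x=3/2 → posterior Inverse-Gamma(9/4, 21/10)
obs 2: x=8 → posterior Inverse-Gamma(11/4, 1209/40)
obs 3: x=-7/2 → posterior Inverse-Gamma(13/4, 1529/40)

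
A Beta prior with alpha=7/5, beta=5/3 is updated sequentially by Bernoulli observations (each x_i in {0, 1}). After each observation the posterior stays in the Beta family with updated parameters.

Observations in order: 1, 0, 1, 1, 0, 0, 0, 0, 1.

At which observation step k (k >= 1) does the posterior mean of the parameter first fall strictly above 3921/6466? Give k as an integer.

obs 1: x=1 → posterior Beta(12/5, 5/3)
obs 2: x=0 → posterior Beta(12/5, 8/3)
obs 3: x=1 → posterior Beta(17/5, 8/3)
obs 4: x=1 → posterior Beta(22/5, 8/3)
obs 5: x=0 → posterior Beta(22/5, 11/3)
obs 6: x=0 → posterior Beta(22/5, 14/3)
obs 7: x=0 → posterior Beta(22/5, 17/3)
obs 8: x=0 → posterior Beta(22/5, 20/3)
obs 9: x=1 → posterior Beta(27/5, 20/3)

k = 4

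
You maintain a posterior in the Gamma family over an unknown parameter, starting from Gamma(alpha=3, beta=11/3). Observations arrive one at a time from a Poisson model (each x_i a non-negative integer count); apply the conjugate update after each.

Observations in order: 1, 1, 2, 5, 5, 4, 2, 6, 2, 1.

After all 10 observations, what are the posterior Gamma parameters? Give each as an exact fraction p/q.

obs 1: x=1 → posterior Gamma(4, 14/3)
obs 2: x=1 → posterior Gamma(5, 17/3)
obs 3: x=2 → posterior Gamma(7, 20/3)
obs 4: x=5 → posterior Gamma(12, 23/3)
obs 5: x=5 → posterior Gamma(17, 26/3)
obs 6: x=4 → posterior Gamma(21, 29/3)
obs 7: x=2 → posterior Gamma(23, 32/3)
obs 8: x=6 → posterior Gamma(29, 35/3)
obs 9: x=2 → posterior Gamma(31, 38/3)
obs 10: x=1 → posterior Gamma(32, 41/3)

alpha=32, beta=41/3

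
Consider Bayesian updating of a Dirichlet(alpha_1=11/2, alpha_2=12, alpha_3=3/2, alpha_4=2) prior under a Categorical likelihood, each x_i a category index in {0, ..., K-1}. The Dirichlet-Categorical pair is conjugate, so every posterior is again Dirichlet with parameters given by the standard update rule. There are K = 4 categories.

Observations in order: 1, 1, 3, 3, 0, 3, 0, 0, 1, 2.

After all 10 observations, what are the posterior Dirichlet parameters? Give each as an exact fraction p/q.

alpha_1=17/2, alpha_2=15, alpha_3=5/2, alpha_4=5

obs 1: x=1 → posterior Dirichlet(11/2, 13, 3/2, 2)
obs 2: x=1 → posterior Dirichlet(11/2, 14, 3/2, 2)
obs 3: x=3 → posterior Dirichlet(11/2, 14, 3/2, 3)
obs 4: x=3 → posterior Dirichlet(11/2, 14, 3/2, 4)
obs 5: x=0 → posterior Dirichlet(13/2, 14, 3/2, 4)
obs 6: x=3 → posterior Dirichlet(13/2, 14, 3/2, 5)
obs 7: x=0 → posterior Dirichlet(15/2, 14, 3/2, 5)
obs 8: x=0 → posterior Dirichlet(17/2, 14, 3/2, 5)
obs 9: x=1 → posterior Dirichlet(17/2, 15, 3/2, 5)
obs 10: x=2 → posterior Dirichlet(17/2, 15, 5/2, 5)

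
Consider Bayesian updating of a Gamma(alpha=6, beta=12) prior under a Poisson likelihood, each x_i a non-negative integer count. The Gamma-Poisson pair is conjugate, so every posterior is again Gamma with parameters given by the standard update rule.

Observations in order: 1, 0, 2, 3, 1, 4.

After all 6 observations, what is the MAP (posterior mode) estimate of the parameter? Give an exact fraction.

8/9

obs 1: x=1 → posterior Gamma(7, 13)
obs 2: x=0 → posterior Gamma(7, 14)
obs 3: x=2 → posterior Gamma(9, 15)
obs 4: x=3 → posterior Gamma(12, 16)
obs 5: x=1 → posterior Gamma(13, 17)
obs 6: x=4 → posterior Gamma(17, 18)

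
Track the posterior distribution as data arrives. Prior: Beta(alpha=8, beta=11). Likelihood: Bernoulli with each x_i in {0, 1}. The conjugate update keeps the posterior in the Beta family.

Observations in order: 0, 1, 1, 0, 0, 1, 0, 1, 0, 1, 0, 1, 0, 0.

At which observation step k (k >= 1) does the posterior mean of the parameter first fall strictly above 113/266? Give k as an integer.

obs 1: x=0 → posterior Beta(8, 12)
obs 2: x=1 → posterior Beta(9, 12)
obs 3: x=1 → posterior Beta(10, 12)
obs 4: x=0 → posterior Beta(10, 13)
obs 5: x=0 → posterior Beta(10, 14)
obs 6: x=1 → posterior Beta(11, 14)
obs 7: x=0 → posterior Beta(11, 15)
obs 8: x=1 → posterior Beta(12, 15)
obs 9: x=0 → posterior Beta(12, 16)
obs 10: x=1 → posterior Beta(13, 16)
obs 11: x=0 → posterior Beta(13, 17)
obs 12: x=1 → posterior Beta(14, 17)
obs 13: x=0 → posterior Beta(14, 18)
obs 14: x=0 → posterior Beta(14, 19)

k = 2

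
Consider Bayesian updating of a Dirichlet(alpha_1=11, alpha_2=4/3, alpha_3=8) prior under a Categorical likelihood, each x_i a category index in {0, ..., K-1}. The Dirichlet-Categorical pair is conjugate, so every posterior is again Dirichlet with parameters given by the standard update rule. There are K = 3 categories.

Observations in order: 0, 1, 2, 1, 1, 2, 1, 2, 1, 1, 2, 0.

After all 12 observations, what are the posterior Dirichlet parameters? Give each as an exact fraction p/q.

alpha_1=13, alpha_2=22/3, alpha_3=12

obs 1: x=0 → posterior Dirichlet(12, 4/3, 8)
obs 2: x=1 → posterior Dirichlet(12, 7/3, 8)
obs 3: x=2 → posterior Dirichlet(12, 7/3, 9)
obs 4: x=1 → posterior Dirichlet(12, 10/3, 9)
obs 5: x=1 → posterior Dirichlet(12, 13/3, 9)
obs 6: x=2 → posterior Dirichlet(12, 13/3, 10)
obs 7: x=1 → posterior Dirichlet(12, 16/3, 10)
obs 8: x=2 → posterior Dirichlet(12, 16/3, 11)
obs 9: x=1 → posterior Dirichlet(12, 19/3, 11)
obs 10: x=1 → posterior Dirichlet(12, 22/3, 11)
obs 11: x=2 → posterior Dirichlet(12, 22/3, 12)
obs 12: x=0 → posterior Dirichlet(13, 22/3, 12)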